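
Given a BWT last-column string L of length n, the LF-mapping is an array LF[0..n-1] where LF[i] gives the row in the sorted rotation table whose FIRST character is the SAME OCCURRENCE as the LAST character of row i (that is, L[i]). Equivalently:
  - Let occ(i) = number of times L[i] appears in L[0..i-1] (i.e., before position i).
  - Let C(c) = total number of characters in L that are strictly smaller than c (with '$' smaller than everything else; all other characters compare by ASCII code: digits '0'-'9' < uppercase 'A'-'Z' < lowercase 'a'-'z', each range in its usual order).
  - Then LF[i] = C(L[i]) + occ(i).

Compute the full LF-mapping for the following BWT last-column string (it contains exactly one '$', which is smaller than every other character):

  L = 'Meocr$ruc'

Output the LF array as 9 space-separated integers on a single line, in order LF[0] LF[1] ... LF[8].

Answer: 1 4 5 2 6 0 7 8 3

Derivation:
Char counts: '$':1, 'M':1, 'c':2, 'e':1, 'o':1, 'r':2, 'u':1
C (first-col start): C('$')=0, C('M')=1, C('c')=2, C('e')=4, C('o')=5, C('r')=6, C('u')=8
L[0]='M': occ=0, LF[0]=C('M')+0=1+0=1
L[1]='e': occ=0, LF[1]=C('e')+0=4+0=4
L[2]='o': occ=0, LF[2]=C('o')+0=5+0=5
L[3]='c': occ=0, LF[3]=C('c')+0=2+0=2
L[4]='r': occ=0, LF[4]=C('r')+0=6+0=6
L[5]='$': occ=0, LF[5]=C('$')+0=0+0=0
L[6]='r': occ=1, LF[6]=C('r')+1=6+1=7
L[7]='u': occ=0, LF[7]=C('u')+0=8+0=8
L[8]='c': occ=1, LF[8]=C('c')+1=2+1=3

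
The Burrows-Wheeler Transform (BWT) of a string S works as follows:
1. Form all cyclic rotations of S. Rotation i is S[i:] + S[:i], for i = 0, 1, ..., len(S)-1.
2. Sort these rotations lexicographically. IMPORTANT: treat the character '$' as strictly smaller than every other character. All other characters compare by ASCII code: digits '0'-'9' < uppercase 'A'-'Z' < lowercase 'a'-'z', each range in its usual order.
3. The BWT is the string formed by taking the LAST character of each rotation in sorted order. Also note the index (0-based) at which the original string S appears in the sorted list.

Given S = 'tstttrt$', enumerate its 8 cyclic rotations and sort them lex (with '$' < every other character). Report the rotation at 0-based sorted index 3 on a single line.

Answer: t$tstttr

Derivation:
All 8 rotations (rotation i = S[i:]+S[:i]):
  rot[0] = tstttrt$
  rot[1] = stttrt$t
  rot[2] = tttrt$ts
  rot[3] = ttrt$tst
  rot[4] = trt$tstt
  rot[5] = rt$tsttt
  rot[6] = t$tstttr
  rot[7] = $tstttrt
Sorted (with $ < everything):
  sorted[0] = $tstttrt
  sorted[1] = rt$tsttt
  sorted[2] = stttrt$t
  sorted[3] = t$tstttr
  sorted[4] = trt$tstt
  sorted[5] = tstttrt$
  sorted[6] = ttrt$tst
  sorted[7] = tttrt$ts
sorted[3] = t$tstttr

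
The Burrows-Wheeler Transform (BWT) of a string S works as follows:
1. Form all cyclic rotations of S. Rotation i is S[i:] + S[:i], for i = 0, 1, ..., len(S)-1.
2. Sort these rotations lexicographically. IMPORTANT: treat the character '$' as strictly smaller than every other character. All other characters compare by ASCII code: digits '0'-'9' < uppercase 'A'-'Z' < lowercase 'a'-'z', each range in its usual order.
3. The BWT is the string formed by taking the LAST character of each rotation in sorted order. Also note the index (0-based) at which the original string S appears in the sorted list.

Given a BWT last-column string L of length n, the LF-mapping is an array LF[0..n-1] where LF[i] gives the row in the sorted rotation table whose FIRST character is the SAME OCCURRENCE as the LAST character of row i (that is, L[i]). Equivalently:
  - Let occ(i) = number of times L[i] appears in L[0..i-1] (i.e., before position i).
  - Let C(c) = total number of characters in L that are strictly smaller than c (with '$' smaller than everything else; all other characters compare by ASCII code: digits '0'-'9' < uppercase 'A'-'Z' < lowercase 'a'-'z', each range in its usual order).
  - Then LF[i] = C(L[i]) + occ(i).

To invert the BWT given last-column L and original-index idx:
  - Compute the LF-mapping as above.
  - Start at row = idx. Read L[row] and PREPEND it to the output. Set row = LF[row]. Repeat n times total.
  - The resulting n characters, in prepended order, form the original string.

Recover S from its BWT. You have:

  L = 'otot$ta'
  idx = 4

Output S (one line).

LF mapping: 2 4 3 5 0 6 1
Walk LF starting at row 4, prepending L[row]:
  step 1: row=4, L[4]='$', prepend. Next row=LF[4]=0
  step 2: row=0, L[0]='o', prepend. Next row=LF[0]=2
  step 3: row=2, L[2]='o', prepend. Next row=LF[2]=3
  step 4: row=3, L[3]='t', prepend. Next row=LF[3]=5
  step 5: row=5, L[5]='t', prepend. Next row=LF[5]=6
  step 6: row=6, L[6]='a', prepend. Next row=LF[6]=1
  step 7: row=1, L[1]='t', prepend. Next row=LF[1]=4
Reversed output: tattoo$

Answer: tattoo$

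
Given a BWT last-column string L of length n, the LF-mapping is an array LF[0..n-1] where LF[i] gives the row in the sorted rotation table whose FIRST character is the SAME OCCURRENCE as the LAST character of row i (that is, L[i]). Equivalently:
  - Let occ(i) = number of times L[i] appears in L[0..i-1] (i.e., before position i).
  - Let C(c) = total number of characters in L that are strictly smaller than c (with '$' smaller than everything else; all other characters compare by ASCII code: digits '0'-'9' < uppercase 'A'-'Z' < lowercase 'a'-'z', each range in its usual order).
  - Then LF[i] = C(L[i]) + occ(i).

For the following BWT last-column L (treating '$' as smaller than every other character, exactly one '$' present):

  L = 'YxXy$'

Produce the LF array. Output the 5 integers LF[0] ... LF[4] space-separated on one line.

Answer: 2 3 1 4 0

Derivation:
Char counts: '$':1, 'X':1, 'Y':1, 'x':1, 'y':1
C (first-col start): C('$')=0, C('X')=1, C('Y')=2, C('x')=3, C('y')=4
L[0]='Y': occ=0, LF[0]=C('Y')+0=2+0=2
L[1]='x': occ=0, LF[1]=C('x')+0=3+0=3
L[2]='X': occ=0, LF[2]=C('X')+0=1+0=1
L[3]='y': occ=0, LF[3]=C('y')+0=4+0=4
L[4]='$': occ=0, LF[4]=C('$')+0=0+0=0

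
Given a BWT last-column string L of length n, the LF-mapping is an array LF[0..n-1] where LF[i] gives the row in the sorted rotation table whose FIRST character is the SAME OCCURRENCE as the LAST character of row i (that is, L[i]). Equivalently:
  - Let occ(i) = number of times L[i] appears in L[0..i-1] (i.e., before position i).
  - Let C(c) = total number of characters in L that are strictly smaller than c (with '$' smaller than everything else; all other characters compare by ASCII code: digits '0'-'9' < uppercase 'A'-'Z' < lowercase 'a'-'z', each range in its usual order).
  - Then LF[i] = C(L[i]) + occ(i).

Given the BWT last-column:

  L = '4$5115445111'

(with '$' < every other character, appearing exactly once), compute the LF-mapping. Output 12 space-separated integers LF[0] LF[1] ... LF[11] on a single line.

Answer: 6 0 9 1 2 10 7 8 11 3 4 5

Derivation:
Char counts: '$':1, '1':5, '4':3, '5':3
C (first-col start): C('$')=0, C('1')=1, C('4')=6, C('5')=9
L[0]='4': occ=0, LF[0]=C('4')+0=6+0=6
L[1]='$': occ=0, LF[1]=C('$')+0=0+0=0
L[2]='5': occ=0, LF[2]=C('5')+0=9+0=9
L[3]='1': occ=0, LF[3]=C('1')+0=1+0=1
L[4]='1': occ=1, LF[4]=C('1')+1=1+1=2
L[5]='5': occ=1, LF[5]=C('5')+1=9+1=10
L[6]='4': occ=1, LF[6]=C('4')+1=6+1=7
L[7]='4': occ=2, LF[7]=C('4')+2=6+2=8
L[8]='5': occ=2, LF[8]=C('5')+2=9+2=11
L[9]='1': occ=2, LF[9]=C('1')+2=1+2=3
L[10]='1': occ=3, LF[10]=C('1')+3=1+3=4
L[11]='1': occ=4, LF[11]=C('1')+4=1+4=5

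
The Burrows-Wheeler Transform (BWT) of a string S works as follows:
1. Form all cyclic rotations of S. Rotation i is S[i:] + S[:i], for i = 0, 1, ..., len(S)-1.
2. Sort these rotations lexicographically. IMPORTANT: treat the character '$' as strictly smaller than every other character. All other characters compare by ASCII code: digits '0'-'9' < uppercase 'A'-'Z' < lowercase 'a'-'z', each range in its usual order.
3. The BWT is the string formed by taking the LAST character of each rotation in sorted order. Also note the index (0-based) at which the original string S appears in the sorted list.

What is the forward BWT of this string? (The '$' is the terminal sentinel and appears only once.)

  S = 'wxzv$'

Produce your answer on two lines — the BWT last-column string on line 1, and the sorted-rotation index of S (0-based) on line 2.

All 5 rotations (rotation i = S[i:]+S[:i]):
  rot[0] = wxzv$
  rot[1] = xzv$w
  rot[2] = zv$wx
  rot[3] = v$wxz
  rot[4] = $wxzv
Sorted (with $ < everything):
  sorted[0] = $wxzv  (last char: 'v')
  sorted[1] = v$wxz  (last char: 'z')
  sorted[2] = wxzv$  (last char: '$')
  sorted[3] = xzv$w  (last char: 'w')
  sorted[4] = zv$wx  (last char: 'x')
Last column: vz$wx
Original string S is at sorted index 2

Answer: vz$wx
2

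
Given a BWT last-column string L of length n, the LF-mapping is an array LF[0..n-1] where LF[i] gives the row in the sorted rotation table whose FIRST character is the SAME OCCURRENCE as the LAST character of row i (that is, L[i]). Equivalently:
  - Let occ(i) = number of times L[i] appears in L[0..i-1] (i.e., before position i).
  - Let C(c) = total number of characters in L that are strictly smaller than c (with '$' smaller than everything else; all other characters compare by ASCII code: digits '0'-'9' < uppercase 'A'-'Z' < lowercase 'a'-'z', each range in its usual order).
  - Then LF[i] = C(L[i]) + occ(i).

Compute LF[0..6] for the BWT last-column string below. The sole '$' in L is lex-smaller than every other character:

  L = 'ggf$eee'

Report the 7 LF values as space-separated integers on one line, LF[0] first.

Char counts: '$':1, 'e':3, 'f':1, 'g':2
C (first-col start): C('$')=0, C('e')=1, C('f')=4, C('g')=5
L[0]='g': occ=0, LF[0]=C('g')+0=5+0=5
L[1]='g': occ=1, LF[1]=C('g')+1=5+1=6
L[2]='f': occ=0, LF[2]=C('f')+0=4+0=4
L[3]='$': occ=0, LF[3]=C('$')+0=0+0=0
L[4]='e': occ=0, LF[4]=C('e')+0=1+0=1
L[5]='e': occ=1, LF[5]=C('e')+1=1+1=2
L[6]='e': occ=2, LF[6]=C('e')+2=1+2=3

Answer: 5 6 4 0 1 2 3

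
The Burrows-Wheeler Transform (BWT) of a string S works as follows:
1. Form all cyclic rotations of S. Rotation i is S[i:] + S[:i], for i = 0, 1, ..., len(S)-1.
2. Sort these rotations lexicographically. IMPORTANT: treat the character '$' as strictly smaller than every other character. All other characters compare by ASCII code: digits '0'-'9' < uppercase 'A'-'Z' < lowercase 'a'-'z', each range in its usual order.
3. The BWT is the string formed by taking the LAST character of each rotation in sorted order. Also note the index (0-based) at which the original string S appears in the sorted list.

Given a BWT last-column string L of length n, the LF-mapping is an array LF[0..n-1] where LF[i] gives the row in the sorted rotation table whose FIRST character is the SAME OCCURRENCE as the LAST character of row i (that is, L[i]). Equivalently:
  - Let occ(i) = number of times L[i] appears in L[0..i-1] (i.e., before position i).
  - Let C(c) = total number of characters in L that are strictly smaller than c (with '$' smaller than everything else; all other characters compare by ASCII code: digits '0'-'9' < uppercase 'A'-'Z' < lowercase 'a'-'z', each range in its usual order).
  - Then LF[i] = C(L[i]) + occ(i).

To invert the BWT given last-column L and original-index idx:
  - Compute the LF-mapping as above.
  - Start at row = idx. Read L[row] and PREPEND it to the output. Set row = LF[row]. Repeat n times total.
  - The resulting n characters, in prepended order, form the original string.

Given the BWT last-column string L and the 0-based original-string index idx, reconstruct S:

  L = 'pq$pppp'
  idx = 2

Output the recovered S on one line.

LF mapping: 1 6 0 2 3 4 5
Walk LF starting at row 2, prepending L[row]:
  step 1: row=2, L[2]='$', prepend. Next row=LF[2]=0
  step 2: row=0, L[0]='p', prepend. Next row=LF[0]=1
  step 3: row=1, L[1]='q', prepend. Next row=LF[1]=6
  step 4: row=6, L[6]='p', prepend. Next row=LF[6]=5
  step 5: row=5, L[5]='p', prepend. Next row=LF[5]=4
  step 6: row=4, L[4]='p', prepend. Next row=LF[4]=3
  step 7: row=3, L[3]='p', prepend. Next row=LF[3]=2
Reversed output: ppppqp$

Answer: ppppqp$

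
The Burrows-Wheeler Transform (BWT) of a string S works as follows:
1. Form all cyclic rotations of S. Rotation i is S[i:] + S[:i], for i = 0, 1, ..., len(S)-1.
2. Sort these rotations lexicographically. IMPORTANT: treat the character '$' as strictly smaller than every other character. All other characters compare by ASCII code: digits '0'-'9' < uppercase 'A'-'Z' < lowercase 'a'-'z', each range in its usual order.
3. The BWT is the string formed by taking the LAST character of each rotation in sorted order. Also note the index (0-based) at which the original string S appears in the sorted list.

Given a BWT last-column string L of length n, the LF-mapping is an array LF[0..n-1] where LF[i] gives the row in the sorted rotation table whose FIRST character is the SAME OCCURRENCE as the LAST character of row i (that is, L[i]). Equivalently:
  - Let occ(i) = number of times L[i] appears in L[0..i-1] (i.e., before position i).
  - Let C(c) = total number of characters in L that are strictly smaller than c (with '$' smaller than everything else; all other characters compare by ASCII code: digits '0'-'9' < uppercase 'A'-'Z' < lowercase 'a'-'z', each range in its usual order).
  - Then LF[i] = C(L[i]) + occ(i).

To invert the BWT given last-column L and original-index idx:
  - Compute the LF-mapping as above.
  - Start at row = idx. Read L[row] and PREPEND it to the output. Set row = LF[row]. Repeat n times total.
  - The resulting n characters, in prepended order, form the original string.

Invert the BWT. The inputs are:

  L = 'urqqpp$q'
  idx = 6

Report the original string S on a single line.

LF mapping: 7 6 3 4 1 2 0 5
Walk LF starting at row 6, prepending L[row]:
  step 1: row=6, L[6]='$', prepend. Next row=LF[6]=0
  step 2: row=0, L[0]='u', prepend. Next row=LF[0]=7
  step 3: row=7, L[7]='q', prepend. Next row=LF[7]=5
  step 4: row=5, L[5]='p', prepend. Next row=LF[5]=2
  step 5: row=2, L[2]='q', prepend. Next row=LF[2]=3
  step 6: row=3, L[3]='q', prepend. Next row=LF[3]=4
  step 7: row=4, L[4]='p', prepend. Next row=LF[4]=1
  step 8: row=1, L[1]='r', prepend. Next row=LF[1]=6
Reversed output: rpqqpqu$

Answer: rpqqpqu$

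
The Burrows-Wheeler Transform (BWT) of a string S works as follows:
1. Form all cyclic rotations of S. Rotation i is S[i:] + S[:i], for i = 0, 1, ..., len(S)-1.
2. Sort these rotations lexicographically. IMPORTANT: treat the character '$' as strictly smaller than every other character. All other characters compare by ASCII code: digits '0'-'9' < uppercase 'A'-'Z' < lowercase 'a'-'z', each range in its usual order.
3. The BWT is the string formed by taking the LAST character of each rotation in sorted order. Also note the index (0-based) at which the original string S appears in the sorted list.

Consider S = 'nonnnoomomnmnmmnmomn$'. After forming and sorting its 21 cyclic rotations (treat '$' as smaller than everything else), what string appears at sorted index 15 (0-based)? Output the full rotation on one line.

All 21 rotations (rotation i = S[i:]+S[:i]):
  rot[0] = nonnnoomomnmnmmnmomn$
  rot[1] = onnnoomomnmnmmnmomn$n
  rot[2] = nnnoomomnmnmmnmomn$no
  rot[3] = nnoomomnmnmmnmomn$non
  rot[4] = noomomnmnmmnmomn$nonn
  rot[5] = oomomnmnmmnmomn$nonnn
  rot[6] = omomnmnmmnmomn$nonnno
  rot[7] = momnmnmmnmomn$nonnnoo
  rot[8] = omnmnmmnmomn$nonnnoom
  rot[9] = mnmnmmnmomn$nonnnoomo
  rot[10] = nmnmmnmomn$nonnnoomom
  rot[11] = mnmmnmomn$nonnnoomomn
  rot[12] = nmmnmomn$nonnnoomomnm
  rot[13] = mmnmomn$nonnnoomomnmn
  rot[14] = mnmomn$nonnnoomomnmnm
  rot[15] = nmomn$nonnnoomomnmnmm
  rot[16] = momn$nonnnoomomnmnmmn
  rot[17] = omn$nonnnoomomnmnmmnm
  rot[18] = mn$nonnnoomomnmnmmnmo
  rot[19] = n$nonnnoomomnmnmmnmom
  rot[20] = $nonnnoomomnmnmmnmomn
Sorted (with $ < everything):
  sorted[0] = $nonnnoomomnmnmmnmomn
  sorted[1] = mmnmomn$nonnnoomomnmn
  sorted[2] = mn$nonnnoomomnmnmmnmo
  sorted[3] = mnmmnmomn$nonnnoomomn
  sorted[4] = mnmnmmnmomn$nonnnoomo
  sorted[5] = mnmomn$nonnnoomomnmnm
  sorted[6] = momn$nonnnoomomnmnmmn
  sorted[7] = momnmnmmnmomn$nonnnoo
  sorted[8] = n$nonnnoomomnmnmmnmom
  sorted[9] = nmmnmomn$nonnnoomomnm
  sorted[10] = nmnmmnmomn$nonnnoomom
  sorted[11] = nmomn$nonnnoomomnmnmm
  sorted[12] = nnnoomomnmnmmnmomn$no
  sorted[13] = nnoomomnmnmmnmomn$non
  sorted[14] = nonnnoomomnmnmmnmomn$
  sorted[15] = noomomnmnmmnmomn$nonn
  sorted[16] = omn$nonnnoomomnmnmmnm
  sorted[17] = omnmnmmnmomn$nonnnoom
  sorted[18] = omomnmnmmnmomn$nonnno
  sorted[19] = onnnoomomnmnmmnmomn$n
  sorted[20] = oomomnmnmmnmomn$nonnn
sorted[15] = noomomnmnmmnmomn$nonn

Answer: noomomnmnmmnmomn$nonn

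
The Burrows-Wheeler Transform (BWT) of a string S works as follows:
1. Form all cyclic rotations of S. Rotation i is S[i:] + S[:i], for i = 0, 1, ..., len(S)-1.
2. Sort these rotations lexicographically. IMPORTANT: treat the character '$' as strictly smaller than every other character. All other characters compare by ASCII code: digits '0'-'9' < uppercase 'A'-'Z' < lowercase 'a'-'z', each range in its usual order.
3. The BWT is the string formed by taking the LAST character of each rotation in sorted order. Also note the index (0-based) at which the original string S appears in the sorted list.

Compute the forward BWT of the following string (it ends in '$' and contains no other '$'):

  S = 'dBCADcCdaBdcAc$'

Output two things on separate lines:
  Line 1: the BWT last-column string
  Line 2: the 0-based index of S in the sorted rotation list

Answer: cCcdaBcAdAdD$CB
12

Derivation:
All 15 rotations (rotation i = S[i:]+S[:i]):
  rot[0] = dBCADcCdaBdcAc$
  rot[1] = BCADcCdaBdcAc$d
  rot[2] = CADcCdaBdcAc$dB
  rot[3] = ADcCdaBdcAc$dBC
  rot[4] = DcCdaBdcAc$dBCA
  rot[5] = cCdaBdcAc$dBCAD
  rot[6] = CdaBdcAc$dBCADc
  rot[7] = daBdcAc$dBCADcC
  rot[8] = aBdcAc$dBCADcCd
  rot[9] = BdcAc$dBCADcCda
  rot[10] = dcAc$dBCADcCdaB
  rot[11] = cAc$dBCADcCdaBd
  rot[12] = Ac$dBCADcCdaBdc
  rot[13] = c$dBCADcCdaBdcA
  rot[14] = $dBCADcCdaBdcAc
Sorted (with $ < everything):
  sorted[0] = $dBCADcCdaBdcAc  (last char: 'c')
  sorted[1] = ADcCdaBdcAc$dBC  (last char: 'C')
  sorted[2] = Ac$dBCADcCdaBdc  (last char: 'c')
  sorted[3] = BCADcCdaBdcAc$d  (last char: 'd')
  sorted[4] = BdcAc$dBCADcCda  (last char: 'a')
  sorted[5] = CADcCdaBdcAc$dB  (last char: 'B')
  sorted[6] = CdaBdcAc$dBCADc  (last char: 'c')
  sorted[7] = DcCdaBdcAc$dBCA  (last char: 'A')
  sorted[8] = aBdcAc$dBCADcCd  (last char: 'd')
  sorted[9] = c$dBCADcCdaBdcA  (last char: 'A')
  sorted[10] = cAc$dBCADcCdaBd  (last char: 'd')
  sorted[11] = cCdaBdcAc$dBCAD  (last char: 'D')
  sorted[12] = dBCADcCdaBdcAc$  (last char: '$')
  sorted[13] = daBdcAc$dBCADcC  (last char: 'C')
  sorted[14] = dcAc$dBCADcCdaB  (last char: 'B')
Last column: cCcdaBcAdAdD$CB
Original string S is at sorted index 12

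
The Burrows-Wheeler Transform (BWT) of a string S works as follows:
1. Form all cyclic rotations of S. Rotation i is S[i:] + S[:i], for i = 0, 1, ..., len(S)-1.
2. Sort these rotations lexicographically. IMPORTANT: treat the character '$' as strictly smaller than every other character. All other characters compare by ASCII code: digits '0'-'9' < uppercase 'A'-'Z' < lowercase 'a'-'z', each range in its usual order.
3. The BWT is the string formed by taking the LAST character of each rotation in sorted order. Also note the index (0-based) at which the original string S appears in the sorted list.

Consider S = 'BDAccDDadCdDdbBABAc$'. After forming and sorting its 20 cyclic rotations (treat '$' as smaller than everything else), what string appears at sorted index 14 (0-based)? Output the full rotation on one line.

All 20 rotations (rotation i = S[i:]+S[:i]):
  rot[0] = BDAccDDadCdDdbBABAc$
  rot[1] = DAccDDadCdDdbBABAc$B
  rot[2] = AccDDadCdDdbBABAc$BD
  rot[3] = ccDDadCdDdbBABAc$BDA
  rot[4] = cDDadCdDdbBABAc$BDAc
  rot[5] = DDadCdDdbBABAc$BDAcc
  rot[6] = DadCdDdbBABAc$BDAccD
  rot[7] = adCdDdbBABAc$BDAccDD
  rot[8] = dCdDdbBABAc$BDAccDDa
  rot[9] = CdDdbBABAc$BDAccDDad
  rot[10] = dDdbBABAc$BDAccDDadC
  rot[11] = DdbBABAc$BDAccDDadCd
  rot[12] = dbBABAc$BDAccDDadCdD
  rot[13] = bBABAc$BDAccDDadCdDd
  rot[14] = BABAc$BDAccDDadCdDdb
  rot[15] = ABAc$BDAccDDadCdDdbB
  rot[16] = BAc$BDAccDDadCdDdbBA
  rot[17] = Ac$BDAccDDadCdDdbBAB
  rot[18] = c$BDAccDDadCdDdbBABA
  rot[19] = $BDAccDDadCdDdbBABAc
Sorted (with $ < everything):
  sorted[0] = $BDAccDDadCdDdbBABAc
  sorted[1] = ABAc$BDAccDDadCdDdbB
  sorted[2] = Ac$BDAccDDadCdDdbBAB
  sorted[3] = AccDDadCdDdbBABAc$BD
  sorted[4] = BABAc$BDAccDDadCdDdb
  sorted[5] = BAc$BDAccDDadCdDdbBA
  sorted[6] = BDAccDDadCdDdbBABAc$
  sorted[7] = CdDdbBABAc$BDAccDDad
  sorted[8] = DAccDDadCdDdbBABAc$B
  sorted[9] = DDadCdDdbBABAc$BDAcc
  sorted[10] = DadCdDdbBABAc$BDAccD
  sorted[11] = DdbBABAc$BDAccDDadCd
  sorted[12] = adCdDdbBABAc$BDAccDD
  sorted[13] = bBABAc$BDAccDDadCdDd
  sorted[14] = c$BDAccDDadCdDdbBABA
  sorted[15] = cDDadCdDdbBABAc$BDAc
  sorted[16] = ccDDadCdDdbBABAc$BDA
  sorted[17] = dCdDdbBABAc$BDAccDDa
  sorted[18] = dDdbBABAc$BDAccDDadC
  sorted[19] = dbBABAc$BDAccDDadCdD
sorted[14] = c$BDAccDDadCdDdbBABA

Answer: c$BDAccDDadCdDdbBABA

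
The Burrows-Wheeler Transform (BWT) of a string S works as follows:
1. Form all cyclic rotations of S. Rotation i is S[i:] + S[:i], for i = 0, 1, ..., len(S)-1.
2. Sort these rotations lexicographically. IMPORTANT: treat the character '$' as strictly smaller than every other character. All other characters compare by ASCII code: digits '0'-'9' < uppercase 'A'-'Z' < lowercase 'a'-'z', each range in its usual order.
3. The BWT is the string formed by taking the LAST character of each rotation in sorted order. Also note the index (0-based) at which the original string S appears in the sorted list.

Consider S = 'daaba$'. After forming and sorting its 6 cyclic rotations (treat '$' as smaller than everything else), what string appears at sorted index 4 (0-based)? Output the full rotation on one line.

All 6 rotations (rotation i = S[i:]+S[:i]):
  rot[0] = daaba$
  rot[1] = aaba$d
  rot[2] = aba$da
  rot[3] = ba$daa
  rot[4] = a$daab
  rot[5] = $daaba
Sorted (with $ < everything):
  sorted[0] = $daaba
  sorted[1] = a$daab
  sorted[2] = aaba$d
  sorted[3] = aba$da
  sorted[4] = ba$daa
  sorted[5] = daaba$
sorted[4] = ba$daa

Answer: ba$daa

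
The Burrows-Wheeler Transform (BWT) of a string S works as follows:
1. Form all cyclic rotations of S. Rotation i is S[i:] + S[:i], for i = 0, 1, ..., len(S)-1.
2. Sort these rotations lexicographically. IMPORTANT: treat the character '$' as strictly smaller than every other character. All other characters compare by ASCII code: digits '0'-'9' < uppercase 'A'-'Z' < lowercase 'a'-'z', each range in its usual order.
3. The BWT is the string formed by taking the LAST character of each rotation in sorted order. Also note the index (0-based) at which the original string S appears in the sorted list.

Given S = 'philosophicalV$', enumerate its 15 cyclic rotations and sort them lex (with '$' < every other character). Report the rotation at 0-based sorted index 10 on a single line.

Answer: ophicalV$philos

Derivation:
All 15 rotations (rotation i = S[i:]+S[:i]):
  rot[0] = philosophicalV$
  rot[1] = hilosophicalV$p
  rot[2] = ilosophicalV$ph
  rot[3] = losophicalV$phi
  rot[4] = osophicalV$phil
  rot[5] = sophicalV$philo
  rot[6] = ophicalV$philos
  rot[7] = phicalV$philoso
  rot[8] = hicalV$philosop
  rot[9] = icalV$philosoph
  rot[10] = calV$philosophi
  rot[11] = alV$philosophic
  rot[12] = lV$philosophica
  rot[13] = V$philosophical
  rot[14] = $philosophicalV
Sorted (with $ < everything):
  sorted[0] = $philosophicalV
  sorted[1] = V$philosophical
  sorted[2] = alV$philosophic
  sorted[3] = calV$philosophi
  sorted[4] = hicalV$philosop
  sorted[5] = hilosophicalV$p
  sorted[6] = icalV$philosoph
  sorted[7] = ilosophicalV$ph
  sorted[8] = lV$philosophica
  sorted[9] = losophicalV$phi
  sorted[10] = ophicalV$philos
  sorted[11] = osophicalV$phil
  sorted[12] = phicalV$philoso
  sorted[13] = philosophicalV$
  sorted[14] = sophicalV$philo
sorted[10] = ophicalV$philos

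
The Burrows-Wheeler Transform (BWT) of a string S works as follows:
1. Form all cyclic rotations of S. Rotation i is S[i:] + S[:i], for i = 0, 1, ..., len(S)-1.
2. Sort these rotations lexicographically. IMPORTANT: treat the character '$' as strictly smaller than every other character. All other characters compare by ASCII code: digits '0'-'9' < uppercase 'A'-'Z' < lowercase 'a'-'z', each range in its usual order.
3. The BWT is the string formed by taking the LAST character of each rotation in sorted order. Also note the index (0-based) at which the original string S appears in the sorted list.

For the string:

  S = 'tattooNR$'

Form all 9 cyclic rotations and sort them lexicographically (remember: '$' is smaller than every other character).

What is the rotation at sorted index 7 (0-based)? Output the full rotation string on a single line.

All 9 rotations (rotation i = S[i:]+S[:i]):
  rot[0] = tattooNR$
  rot[1] = attooNR$t
  rot[2] = ttooNR$ta
  rot[3] = tooNR$tat
  rot[4] = ooNR$tatt
  rot[5] = oNR$tatto
  rot[6] = NR$tattoo
  rot[7] = R$tattooN
  rot[8] = $tattooNR
Sorted (with $ < everything):
  sorted[0] = $tattooNR
  sorted[1] = NR$tattoo
  sorted[2] = R$tattooN
  sorted[3] = attooNR$t
  sorted[4] = oNR$tatto
  sorted[5] = ooNR$tatt
  sorted[6] = tattooNR$
  sorted[7] = tooNR$tat
  sorted[8] = ttooNR$ta
sorted[7] = tooNR$tat

Answer: tooNR$tat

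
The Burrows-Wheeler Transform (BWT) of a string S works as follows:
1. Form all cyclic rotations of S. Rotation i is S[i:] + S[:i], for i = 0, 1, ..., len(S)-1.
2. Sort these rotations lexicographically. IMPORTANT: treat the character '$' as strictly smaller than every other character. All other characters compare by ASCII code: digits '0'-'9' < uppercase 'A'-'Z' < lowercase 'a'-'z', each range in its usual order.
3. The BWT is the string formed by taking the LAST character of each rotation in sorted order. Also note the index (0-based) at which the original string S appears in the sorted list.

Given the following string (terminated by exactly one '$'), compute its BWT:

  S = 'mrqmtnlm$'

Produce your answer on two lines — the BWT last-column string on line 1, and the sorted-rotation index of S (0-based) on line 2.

Answer: mnl$qtrmm
3

Derivation:
All 9 rotations (rotation i = S[i:]+S[:i]):
  rot[0] = mrqmtnlm$
  rot[1] = rqmtnlm$m
  rot[2] = qmtnlm$mr
  rot[3] = mtnlm$mrq
  rot[4] = tnlm$mrqm
  rot[5] = nlm$mrqmt
  rot[6] = lm$mrqmtn
  rot[7] = m$mrqmtnl
  rot[8] = $mrqmtnlm
Sorted (with $ < everything):
  sorted[0] = $mrqmtnlm  (last char: 'm')
  sorted[1] = lm$mrqmtn  (last char: 'n')
  sorted[2] = m$mrqmtnl  (last char: 'l')
  sorted[3] = mrqmtnlm$  (last char: '$')
  sorted[4] = mtnlm$mrq  (last char: 'q')
  sorted[5] = nlm$mrqmt  (last char: 't')
  sorted[6] = qmtnlm$mr  (last char: 'r')
  sorted[7] = rqmtnlm$m  (last char: 'm')
  sorted[8] = tnlm$mrqm  (last char: 'm')
Last column: mnl$qtrmm
Original string S is at sorted index 3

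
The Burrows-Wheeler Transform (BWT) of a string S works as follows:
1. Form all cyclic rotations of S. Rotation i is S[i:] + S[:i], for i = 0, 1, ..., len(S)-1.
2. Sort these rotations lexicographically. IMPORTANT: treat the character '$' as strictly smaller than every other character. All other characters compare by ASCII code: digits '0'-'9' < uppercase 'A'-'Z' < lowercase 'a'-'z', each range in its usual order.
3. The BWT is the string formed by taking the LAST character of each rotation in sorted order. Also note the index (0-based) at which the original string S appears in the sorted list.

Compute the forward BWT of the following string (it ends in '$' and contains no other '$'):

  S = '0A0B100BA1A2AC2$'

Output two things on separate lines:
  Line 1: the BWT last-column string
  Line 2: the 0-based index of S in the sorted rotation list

All 16 rotations (rotation i = S[i:]+S[:i]):
  rot[0] = 0A0B100BA1A2AC2$
  rot[1] = A0B100BA1A2AC2$0
  rot[2] = 0B100BA1A2AC2$0A
  rot[3] = B100BA1A2AC2$0A0
  rot[4] = 100BA1A2AC2$0A0B
  rot[5] = 00BA1A2AC2$0A0B1
  rot[6] = 0BA1A2AC2$0A0B10
  rot[7] = BA1A2AC2$0A0B100
  rot[8] = A1A2AC2$0A0B100B
  rot[9] = 1A2AC2$0A0B100BA
  rot[10] = A2AC2$0A0B100BA1
  rot[11] = 2AC2$0A0B100BA1A
  rot[12] = AC2$0A0B100BA1A2
  rot[13] = C2$0A0B100BA1A2A
  rot[14] = 2$0A0B100BA1A2AC
  rot[15] = $0A0B100BA1A2AC2
Sorted (with $ < everything):
  sorted[0] = $0A0B100BA1A2AC2  (last char: '2')
  sorted[1] = 00BA1A2AC2$0A0B1  (last char: '1')
  sorted[2] = 0A0B100BA1A2AC2$  (last char: '$')
  sorted[3] = 0B100BA1A2AC2$0A  (last char: 'A')
  sorted[4] = 0BA1A2AC2$0A0B10  (last char: '0')
  sorted[5] = 100BA1A2AC2$0A0B  (last char: 'B')
  sorted[6] = 1A2AC2$0A0B100BA  (last char: 'A')
  sorted[7] = 2$0A0B100BA1A2AC  (last char: 'C')
  sorted[8] = 2AC2$0A0B100BA1A  (last char: 'A')
  sorted[9] = A0B100BA1A2AC2$0  (last char: '0')
  sorted[10] = A1A2AC2$0A0B100B  (last char: 'B')
  sorted[11] = A2AC2$0A0B100BA1  (last char: '1')
  sorted[12] = AC2$0A0B100BA1A2  (last char: '2')
  sorted[13] = B100BA1A2AC2$0A0  (last char: '0')
  sorted[14] = BA1A2AC2$0A0B100  (last char: '0')
  sorted[15] = C2$0A0B100BA1A2A  (last char: 'A')
Last column: 21$A0BACA0B1200A
Original string S is at sorted index 2

Answer: 21$A0BACA0B1200A
2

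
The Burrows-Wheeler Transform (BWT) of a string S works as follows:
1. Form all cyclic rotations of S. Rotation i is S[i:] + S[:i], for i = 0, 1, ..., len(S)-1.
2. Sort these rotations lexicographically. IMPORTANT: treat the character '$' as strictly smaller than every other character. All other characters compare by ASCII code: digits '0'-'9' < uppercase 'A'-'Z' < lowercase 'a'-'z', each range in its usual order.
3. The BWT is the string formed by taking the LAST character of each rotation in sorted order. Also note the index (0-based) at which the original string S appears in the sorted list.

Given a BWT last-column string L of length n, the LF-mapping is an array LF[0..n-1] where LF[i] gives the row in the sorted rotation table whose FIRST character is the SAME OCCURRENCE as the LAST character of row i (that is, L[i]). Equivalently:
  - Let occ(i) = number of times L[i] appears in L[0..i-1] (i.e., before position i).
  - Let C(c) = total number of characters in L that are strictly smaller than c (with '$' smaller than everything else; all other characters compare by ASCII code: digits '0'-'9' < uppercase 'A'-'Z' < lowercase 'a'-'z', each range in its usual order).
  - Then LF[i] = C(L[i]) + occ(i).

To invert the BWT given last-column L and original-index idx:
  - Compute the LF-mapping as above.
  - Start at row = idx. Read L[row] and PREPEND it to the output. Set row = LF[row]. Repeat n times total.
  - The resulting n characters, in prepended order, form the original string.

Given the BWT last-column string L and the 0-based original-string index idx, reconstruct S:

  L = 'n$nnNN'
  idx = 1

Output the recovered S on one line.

LF mapping: 3 0 4 5 1 2
Walk LF starting at row 1, prepending L[row]:
  step 1: row=1, L[1]='$', prepend. Next row=LF[1]=0
  step 2: row=0, L[0]='n', prepend. Next row=LF[0]=3
  step 3: row=3, L[3]='n', prepend. Next row=LF[3]=5
  step 4: row=5, L[5]='N', prepend. Next row=LF[5]=2
  step 5: row=2, L[2]='n', prepend. Next row=LF[2]=4
  step 6: row=4, L[4]='N', prepend. Next row=LF[4]=1
Reversed output: NnNnn$

Answer: NnNnn$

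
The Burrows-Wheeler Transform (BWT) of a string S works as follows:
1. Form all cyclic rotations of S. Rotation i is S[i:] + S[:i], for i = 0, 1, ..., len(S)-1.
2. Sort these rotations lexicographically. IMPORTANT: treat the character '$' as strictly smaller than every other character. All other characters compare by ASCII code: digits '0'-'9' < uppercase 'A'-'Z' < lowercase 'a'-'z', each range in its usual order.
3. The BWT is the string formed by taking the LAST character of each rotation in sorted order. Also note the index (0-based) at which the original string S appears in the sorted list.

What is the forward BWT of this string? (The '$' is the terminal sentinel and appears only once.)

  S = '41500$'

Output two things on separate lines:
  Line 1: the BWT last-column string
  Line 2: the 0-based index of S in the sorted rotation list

Answer: 0054$1
4

Derivation:
All 6 rotations (rotation i = S[i:]+S[:i]):
  rot[0] = 41500$
  rot[1] = 1500$4
  rot[2] = 500$41
  rot[3] = 00$415
  rot[4] = 0$4150
  rot[5] = $41500
Sorted (with $ < everything):
  sorted[0] = $41500  (last char: '0')
  sorted[1] = 0$4150  (last char: '0')
  sorted[2] = 00$415  (last char: '5')
  sorted[3] = 1500$4  (last char: '4')
  sorted[4] = 41500$  (last char: '$')
  sorted[5] = 500$41  (last char: '1')
Last column: 0054$1
Original string S is at sorted index 4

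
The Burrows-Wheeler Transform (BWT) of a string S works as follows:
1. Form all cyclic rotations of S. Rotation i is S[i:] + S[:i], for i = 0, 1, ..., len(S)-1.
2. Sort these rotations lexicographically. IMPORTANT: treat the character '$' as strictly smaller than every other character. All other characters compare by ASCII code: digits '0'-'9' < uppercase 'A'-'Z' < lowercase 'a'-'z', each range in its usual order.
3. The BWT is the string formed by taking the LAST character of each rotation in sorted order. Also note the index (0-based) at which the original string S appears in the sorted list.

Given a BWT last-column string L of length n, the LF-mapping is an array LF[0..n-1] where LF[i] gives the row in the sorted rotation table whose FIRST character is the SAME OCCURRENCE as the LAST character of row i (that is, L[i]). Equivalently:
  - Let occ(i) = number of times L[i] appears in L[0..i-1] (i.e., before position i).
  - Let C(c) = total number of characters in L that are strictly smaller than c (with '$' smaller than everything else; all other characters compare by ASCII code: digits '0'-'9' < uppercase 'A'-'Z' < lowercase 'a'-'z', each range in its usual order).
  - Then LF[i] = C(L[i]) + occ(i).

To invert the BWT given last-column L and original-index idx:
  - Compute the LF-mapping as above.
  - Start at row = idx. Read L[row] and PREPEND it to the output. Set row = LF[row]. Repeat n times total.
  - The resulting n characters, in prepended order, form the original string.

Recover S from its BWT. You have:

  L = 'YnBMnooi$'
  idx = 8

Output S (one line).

LF mapping: 3 5 1 2 6 7 8 4 0
Walk LF starting at row 8, prepending L[row]:
  step 1: row=8, L[8]='$', prepend. Next row=LF[8]=0
  step 2: row=0, L[0]='Y', prepend. Next row=LF[0]=3
  step 3: row=3, L[3]='M', prepend. Next row=LF[3]=2
  step 4: row=2, L[2]='B', prepend. Next row=LF[2]=1
  step 5: row=1, L[1]='n', prepend. Next row=LF[1]=5
  step 6: row=5, L[5]='o', prepend. Next row=LF[5]=7
  step 7: row=7, L[7]='i', prepend. Next row=LF[7]=4
  step 8: row=4, L[4]='n', prepend. Next row=LF[4]=6
  step 9: row=6, L[6]='o', prepend. Next row=LF[6]=8
Reversed output: onionBMY$

Answer: onionBMY$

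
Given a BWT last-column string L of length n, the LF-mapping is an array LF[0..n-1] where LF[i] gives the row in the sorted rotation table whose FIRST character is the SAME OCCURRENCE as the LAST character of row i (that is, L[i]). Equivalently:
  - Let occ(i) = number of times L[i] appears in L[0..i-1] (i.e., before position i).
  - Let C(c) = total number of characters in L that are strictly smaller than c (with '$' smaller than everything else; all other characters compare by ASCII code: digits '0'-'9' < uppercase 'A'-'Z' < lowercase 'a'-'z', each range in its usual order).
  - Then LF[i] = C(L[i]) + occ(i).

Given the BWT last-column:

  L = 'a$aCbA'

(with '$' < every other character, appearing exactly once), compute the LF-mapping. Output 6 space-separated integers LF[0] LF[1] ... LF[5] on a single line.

Char counts: '$':1, 'A':1, 'C':1, 'a':2, 'b':1
C (first-col start): C('$')=0, C('A')=1, C('C')=2, C('a')=3, C('b')=5
L[0]='a': occ=0, LF[0]=C('a')+0=3+0=3
L[1]='$': occ=0, LF[1]=C('$')+0=0+0=0
L[2]='a': occ=1, LF[2]=C('a')+1=3+1=4
L[3]='C': occ=0, LF[3]=C('C')+0=2+0=2
L[4]='b': occ=0, LF[4]=C('b')+0=5+0=5
L[5]='A': occ=0, LF[5]=C('A')+0=1+0=1

Answer: 3 0 4 2 5 1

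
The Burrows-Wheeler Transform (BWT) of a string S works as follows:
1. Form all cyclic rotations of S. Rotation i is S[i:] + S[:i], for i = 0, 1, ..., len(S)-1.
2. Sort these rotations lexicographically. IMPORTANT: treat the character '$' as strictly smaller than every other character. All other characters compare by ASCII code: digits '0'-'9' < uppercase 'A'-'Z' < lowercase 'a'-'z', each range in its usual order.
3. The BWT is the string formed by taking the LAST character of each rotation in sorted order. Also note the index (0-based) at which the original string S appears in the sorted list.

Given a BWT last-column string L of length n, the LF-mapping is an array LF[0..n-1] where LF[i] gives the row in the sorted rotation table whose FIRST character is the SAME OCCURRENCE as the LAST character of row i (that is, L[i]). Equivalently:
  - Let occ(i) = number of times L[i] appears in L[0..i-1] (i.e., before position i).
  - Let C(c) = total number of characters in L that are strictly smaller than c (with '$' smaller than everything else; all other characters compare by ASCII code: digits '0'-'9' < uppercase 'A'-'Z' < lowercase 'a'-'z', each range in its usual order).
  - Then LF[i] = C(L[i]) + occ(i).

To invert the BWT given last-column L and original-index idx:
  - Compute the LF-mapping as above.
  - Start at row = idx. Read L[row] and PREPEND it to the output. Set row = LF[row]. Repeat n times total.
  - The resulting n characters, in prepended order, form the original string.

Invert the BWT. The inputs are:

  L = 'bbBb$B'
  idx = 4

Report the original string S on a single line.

Answer: bBBbb$

Derivation:
LF mapping: 3 4 1 5 0 2
Walk LF starting at row 4, prepending L[row]:
  step 1: row=4, L[4]='$', prepend. Next row=LF[4]=0
  step 2: row=0, L[0]='b', prepend. Next row=LF[0]=3
  step 3: row=3, L[3]='b', prepend. Next row=LF[3]=5
  step 4: row=5, L[5]='B', prepend. Next row=LF[5]=2
  step 5: row=2, L[2]='B', prepend. Next row=LF[2]=1
  step 6: row=1, L[1]='b', prepend. Next row=LF[1]=4
Reversed output: bBBbb$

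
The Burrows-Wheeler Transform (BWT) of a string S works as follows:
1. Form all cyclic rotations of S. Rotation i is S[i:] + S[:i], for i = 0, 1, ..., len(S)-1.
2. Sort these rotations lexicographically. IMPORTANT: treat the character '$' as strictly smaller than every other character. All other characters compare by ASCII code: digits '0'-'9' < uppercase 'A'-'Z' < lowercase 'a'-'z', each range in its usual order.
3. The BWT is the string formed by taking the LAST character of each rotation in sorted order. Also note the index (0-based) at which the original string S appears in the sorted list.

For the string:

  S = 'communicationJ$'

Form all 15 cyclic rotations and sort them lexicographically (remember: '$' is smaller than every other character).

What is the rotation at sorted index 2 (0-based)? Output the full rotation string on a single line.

Answer: ationJ$communic

Derivation:
All 15 rotations (rotation i = S[i:]+S[:i]):
  rot[0] = communicationJ$
  rot[1] = ommunicationJ$c
  rot[2] = mmunicationJ$co
  rot[3] = municationJ$com
  rot[4] = unicationJ$comm
  rot[5] = nicationJ$commu
  rot[6] = icationJ$commun
  rot[7] = cationJ$communi
  rot[8] = ationJ$communic
  rot[9] = tionJ$communica
  rot[10] = ionJ$communicat
  rot[11] = onJ$communicati
  rot[12] = nJ$communicatio
  rot[13] = J$communication
  rot[14] = $communicationJ
Sorted (with $ < everything):
  sorted[0] = $communicationJ
  sorted[1] = J$communication
  sorted[2] = ationJ$communic
  sorted[3] = cationJ$communi
  sorted[4] = communicationJ$
  sorted[5] = icationJ$commun
  sorted[6] = ionJ$communicat
  sorted[7] = mmunicationJ$co
  sorted[8] = municationJ$com
  sorted[9] = nJ$communicatio
  sorted[10] = nicationJ$commu
  sorted[11] = ommunicationJ$c
  sorted[12] = onJ$communicati
  sorted[13] = tionJ$communica
  sorted[14] = unicationJ$comm
sorted[2] = ationJ$communic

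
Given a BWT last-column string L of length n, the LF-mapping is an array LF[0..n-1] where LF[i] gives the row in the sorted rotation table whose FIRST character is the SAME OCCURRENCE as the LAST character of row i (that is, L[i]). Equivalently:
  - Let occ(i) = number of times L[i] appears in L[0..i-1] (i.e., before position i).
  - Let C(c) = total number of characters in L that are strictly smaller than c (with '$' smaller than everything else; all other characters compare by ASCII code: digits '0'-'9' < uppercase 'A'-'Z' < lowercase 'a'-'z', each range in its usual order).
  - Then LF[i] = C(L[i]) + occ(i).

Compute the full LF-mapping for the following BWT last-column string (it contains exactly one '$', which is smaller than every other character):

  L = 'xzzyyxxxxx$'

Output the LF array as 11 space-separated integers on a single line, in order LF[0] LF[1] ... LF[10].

Char counts: '$':1, 'x':6, 'y':2, 'z':2
C (first-col start): C('$')=0, C('x')=1, C('y')=7, C('z')=9
L[0]='x': occ=0, LF[0]=C('x')+0=1+0=1
L[1]='z': occ=0, LF[1]=C('z')+0=9+0=9
L[2]='z': occ=1, LF[2]=C('z')+1=9+1=10
L[3]='y': occ=0, LF[3]=C('y')+0=7+0=7
L[4]='y': occ=1, LF[4]=C('y')+1=7+1=8
L[5]='x': occ=1, LF[5]=C('x')+1=1+1=2
L[6]='x': occ=2, LF[6]=C('x')+2=1+2=3
L[7]='x': occ=3, LF[7]=C('x')+3=1+3=4
L[8]='x': occ=4, LF[8]=C('x')+4=1+4=5
L[9]='x': occ=5, LF[9]=C('x')+5=1+5=6
L[10]='$': occ=0, LF[10]=C('$')+0=0+0=0

Answer: 1 9 10 7 8 2 3 4 5 6 0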